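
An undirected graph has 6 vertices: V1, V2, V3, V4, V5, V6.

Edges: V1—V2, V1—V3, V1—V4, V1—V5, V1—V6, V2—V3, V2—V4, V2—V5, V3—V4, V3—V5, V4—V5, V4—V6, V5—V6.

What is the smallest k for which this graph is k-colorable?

5

V1, V2, V3, V4, V5 form a clique, so at least 5 colors are needed.
5 colors suffice: color 1 → {V5}; color 2 → {V4}; color 3 → {V1}; color 4 → {V3, V6}; color 5 → {V2}. Each edge has distinct colors on its endpoints.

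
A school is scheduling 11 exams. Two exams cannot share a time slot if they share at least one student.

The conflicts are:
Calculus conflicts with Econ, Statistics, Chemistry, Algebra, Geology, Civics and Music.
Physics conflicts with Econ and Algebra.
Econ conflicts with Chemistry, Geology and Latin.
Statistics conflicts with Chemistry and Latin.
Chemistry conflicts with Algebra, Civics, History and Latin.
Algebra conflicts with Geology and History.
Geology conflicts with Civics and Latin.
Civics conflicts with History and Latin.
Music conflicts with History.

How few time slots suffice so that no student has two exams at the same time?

3

Statistics, Chemistry, Latin pairwise conflict, so at least 3 time slots are needed.
Using 3 time slots: Calculus=2, Physics=1, Econ=3, Statistics=3, Chemistry=1, Algebra=3, Geology=1, Civics=3, Music=1, History=2, Latin=2. Every pair that conflicts lands in different time slots.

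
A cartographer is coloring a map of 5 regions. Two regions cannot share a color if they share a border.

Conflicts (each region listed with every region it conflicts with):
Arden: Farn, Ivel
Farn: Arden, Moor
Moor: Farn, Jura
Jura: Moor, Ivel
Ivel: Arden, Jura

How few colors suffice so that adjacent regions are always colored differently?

The cycle Moor-Farn-Arden-Ivel-Jura-Moor has odd length 5, so it cannot be 2-colored; at least 3 colors are needed.
3 colors suffice: color 1 → {Arden, Moor}; color 2 → {Farn, Jura}; color 3 → {Ivel}. Each listed conflict is separated.

3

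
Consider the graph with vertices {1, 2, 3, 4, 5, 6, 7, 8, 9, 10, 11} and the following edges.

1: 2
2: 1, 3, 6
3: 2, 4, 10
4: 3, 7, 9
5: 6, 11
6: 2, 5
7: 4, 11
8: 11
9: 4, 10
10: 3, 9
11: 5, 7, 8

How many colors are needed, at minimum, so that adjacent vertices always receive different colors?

3

The cycle 11-5-6-2-3-4-7-11 has odd length 7, so it cannot be 2-colored; at least 3 colors are needed.
3 colors suffice: color red → {2, 4, 10, 11}; color blue → {1, 3, 5, 7, 8, 9}; color green → {6}. No two adjacent vertices share a color.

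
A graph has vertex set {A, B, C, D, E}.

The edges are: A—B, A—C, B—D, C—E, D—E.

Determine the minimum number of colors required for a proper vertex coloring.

The cycle A-C-E-D-B-A has odd length 5, so it cannot be 2-colored; at least 3 colors are needed.
3 colors suffice: A=3, B=1, C=2, D=2, E=1. Each edge has distinct colors on its endpoints.

3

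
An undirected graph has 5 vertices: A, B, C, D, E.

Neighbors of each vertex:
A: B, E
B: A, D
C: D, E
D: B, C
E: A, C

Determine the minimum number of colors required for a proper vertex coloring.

The cycle C-D-B-A-E-C has odd length 5, so it cannot be 2-colored; at least 3 colors are needed.
One proper 3-coloring: A=2, B=1, C=3, D=2, E=1. Every edge joins two different colors.

3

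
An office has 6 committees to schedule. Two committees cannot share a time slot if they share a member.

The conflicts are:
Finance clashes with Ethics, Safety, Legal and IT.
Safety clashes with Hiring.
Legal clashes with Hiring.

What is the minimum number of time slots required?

Finance and Safety conflict, so at least 2 time slots are needed.
2 time slots suffice: time slot 1 → {Finance, Hiring}; time slot 2 → {Ethics, Safety, Legal, IT}. Every pair that conflicts lands in different time slots.

2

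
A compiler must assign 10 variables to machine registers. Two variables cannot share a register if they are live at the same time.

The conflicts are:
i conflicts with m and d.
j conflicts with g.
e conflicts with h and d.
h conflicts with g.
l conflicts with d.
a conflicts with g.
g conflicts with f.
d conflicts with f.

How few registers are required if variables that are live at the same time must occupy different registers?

3

The cycle e-h-g-f-d-e has odd length 5, so it cannot be 2-colored; at least 3 registers are needed.
3 registers suffice: register 1 → {m, g, d}; register 2 → {i, j, e, l, a, f}; register 3 → {h}. No two conflicting variables share a register.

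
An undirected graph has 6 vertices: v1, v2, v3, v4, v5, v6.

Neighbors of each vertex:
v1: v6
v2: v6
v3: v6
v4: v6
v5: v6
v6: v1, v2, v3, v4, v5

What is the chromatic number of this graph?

2

v4 and v6 are adjacent, so at least 2 colors are needed.
2 colors suffice: color 1 → {v6}; color 2 → {v1, v2, v3, v4, v5}. Every edge joins two different colors.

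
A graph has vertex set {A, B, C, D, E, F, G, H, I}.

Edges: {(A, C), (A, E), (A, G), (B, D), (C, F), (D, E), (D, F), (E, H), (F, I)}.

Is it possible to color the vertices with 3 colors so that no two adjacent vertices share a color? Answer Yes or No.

The chromatic number is 3. The cycle D-E-A-C-F-D has odd length 5, so it cannot be 2-colored; at least 3 colors are needed.
One proper 3-coloring: A=red, B=blue, C=green, D=red, E=blue, F=blue, G=blue, H=red, I=red.
That is already a proper 3-coloring.

Yes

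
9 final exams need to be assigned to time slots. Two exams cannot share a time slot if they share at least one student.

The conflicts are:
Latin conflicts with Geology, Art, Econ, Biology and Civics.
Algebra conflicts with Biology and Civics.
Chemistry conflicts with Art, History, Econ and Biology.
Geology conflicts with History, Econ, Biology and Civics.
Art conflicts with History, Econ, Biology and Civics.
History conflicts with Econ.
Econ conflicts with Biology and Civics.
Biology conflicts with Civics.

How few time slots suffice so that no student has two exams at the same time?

5

Latin, Art, Econ, Biology, Civics all conflict with each other, so at least 5 time slots are needed.
Using 5 time slots: Latin=5, Algebra=2, Chemistry=4, Geology=3, Art=3, History=1, Econ=2, Biology=1, Civics=4. Every pair that conflicts lands in different time slots.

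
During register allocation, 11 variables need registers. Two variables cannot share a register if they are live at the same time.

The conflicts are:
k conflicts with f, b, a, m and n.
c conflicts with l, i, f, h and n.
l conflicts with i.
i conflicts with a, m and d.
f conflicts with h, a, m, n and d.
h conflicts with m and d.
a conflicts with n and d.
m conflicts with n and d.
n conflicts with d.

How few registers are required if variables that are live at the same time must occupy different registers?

k, f, a, n all conflict with each other, so at least 4 registers are needed.
4 registers suffice: register 1 → {i, f, b}; register 2 → {k, c, d}; register 3 → {l, h, n}; register 4 → {a, m}. No two conflicting variables share a register.

4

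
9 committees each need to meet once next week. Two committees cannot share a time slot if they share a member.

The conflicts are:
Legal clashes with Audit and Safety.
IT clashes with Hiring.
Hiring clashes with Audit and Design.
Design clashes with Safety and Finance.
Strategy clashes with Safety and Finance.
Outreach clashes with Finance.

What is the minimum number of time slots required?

3

The cycle Legal-Audit-Hiring-Design-Safety-Legal has odd length 5, so it cannot be 2-colored; at least 3 time slots are needed.
3 time slots suffice: time slot 1 → {Hiring, Safety, Finance}; time slot 2 → {Legal, IT, Design, Strategy, Outreach}; time slot 3 → {Audit}. Each listed conflict is separated.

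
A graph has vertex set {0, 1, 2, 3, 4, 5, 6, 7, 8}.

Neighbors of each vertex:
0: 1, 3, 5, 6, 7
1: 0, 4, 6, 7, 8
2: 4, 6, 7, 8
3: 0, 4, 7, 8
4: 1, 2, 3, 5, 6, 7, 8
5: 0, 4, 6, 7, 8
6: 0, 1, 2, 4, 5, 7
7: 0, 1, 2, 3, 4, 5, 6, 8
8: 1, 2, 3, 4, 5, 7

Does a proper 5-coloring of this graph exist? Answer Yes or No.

Yes

The chromatic number is 4. 1, 4, 7, 8 are mutually adjacent (a clique of size 4), so at least 4 colors are needed.
4 colors suffice: color a → {7}; color b → {0, 4}; color c → {6, 8}; color d → {1, 2, 3, 5}.
Since 5 ≥ 4, a proper 5-coloring certainly exists.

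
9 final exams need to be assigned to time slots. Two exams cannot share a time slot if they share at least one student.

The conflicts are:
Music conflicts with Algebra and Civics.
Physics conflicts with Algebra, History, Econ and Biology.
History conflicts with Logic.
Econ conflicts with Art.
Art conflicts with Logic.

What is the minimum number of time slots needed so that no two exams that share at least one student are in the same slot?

3

The cycle Physics-History-Logic-Art-Econ-Physics has odd length 5, so it cannot be 2-colored; at least 3 time slots are needed.
3 time slots suffice: time slot 1 → {Music, Physics, Logic}; time slot 2 → {Algebra, Civics, History, Art, Biology}; time slot 3 → {Econ}. No two conflicting exams share a time slot.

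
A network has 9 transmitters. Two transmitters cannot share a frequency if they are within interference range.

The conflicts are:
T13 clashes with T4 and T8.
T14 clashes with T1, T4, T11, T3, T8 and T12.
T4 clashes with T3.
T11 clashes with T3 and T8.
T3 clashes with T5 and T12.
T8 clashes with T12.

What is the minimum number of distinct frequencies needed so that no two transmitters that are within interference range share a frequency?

3

T14, T4, T3 pairwise conflict, so at least 3 frequencies are needed.
A valid assignment using 3 frequencies: T13=1, T14=1, T1=2, T4=3, T11=3, T3=2, T5=1, T8=2, T12=3. Each listed conflict is separated.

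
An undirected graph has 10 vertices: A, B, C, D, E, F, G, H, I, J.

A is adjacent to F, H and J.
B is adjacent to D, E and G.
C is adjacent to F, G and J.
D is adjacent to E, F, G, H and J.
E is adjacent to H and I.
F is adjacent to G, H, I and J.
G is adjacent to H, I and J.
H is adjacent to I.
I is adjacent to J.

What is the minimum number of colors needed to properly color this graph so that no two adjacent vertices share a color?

4

C, F, G, J form a clique, so at least 4 colors are needed.
4 colors suffice: color 1 → {A, E, G}; color 2 → {B, F}; color 3 → {H, J}; color 4 → {C, D, I}. Each edge has distinct colors on its endpoints.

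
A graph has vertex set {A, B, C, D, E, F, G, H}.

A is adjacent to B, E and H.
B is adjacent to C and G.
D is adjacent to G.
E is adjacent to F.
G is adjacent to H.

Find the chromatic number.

2

A and B are adjacent, so at least 2 colors are needed.
One proper 2-coloring: A=2, B=1, C=2, D=1, E=1, F=2, G=2, H=1. No two adjacent vertices share a color.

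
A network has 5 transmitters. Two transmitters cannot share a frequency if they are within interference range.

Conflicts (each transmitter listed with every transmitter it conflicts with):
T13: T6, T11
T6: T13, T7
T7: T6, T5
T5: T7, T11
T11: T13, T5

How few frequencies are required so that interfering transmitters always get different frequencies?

The cycle T5-T11-T13-T6-T7-T5 has odd length 5, so it cannot be 2-colored; at least 3 frequencies are needed.
Using 3 frequencies: T13=1, T6=2, T7=1, T5=3, T11=2. Every pair that conflicts lands in different frequencies.

3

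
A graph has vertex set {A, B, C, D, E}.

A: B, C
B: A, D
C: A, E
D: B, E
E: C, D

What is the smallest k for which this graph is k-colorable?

The cycle C-A-B-D-E-C has odd length 5, so it cannot be 2-colored; at least 3 colors are needed.
3 colors suffice: color red → {B, E}; color blue → {A, D}; color green → {C}. No two adjacent vertices share a color.

3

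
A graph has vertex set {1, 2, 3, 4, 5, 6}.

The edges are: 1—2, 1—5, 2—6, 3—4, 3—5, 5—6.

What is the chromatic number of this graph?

2

3 and 4 are adjacent, so at least 2 colors are needed.
A valid assignment using 2 colors: 1=b, 2=a, 3=b, 4=a, 5=a, 6=b. No two adjacent vertices share a color.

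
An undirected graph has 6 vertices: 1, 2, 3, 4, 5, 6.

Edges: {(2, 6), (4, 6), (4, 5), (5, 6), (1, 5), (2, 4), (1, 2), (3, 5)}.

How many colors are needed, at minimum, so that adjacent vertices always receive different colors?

4, 5, 6 form a triangle, so at least 3 colors are needed.
3 colors suffice: color a → {2, 5}; color b → {1, 3, 6}; color c → {4}. Each edge has distinct colors on its endpoints.

3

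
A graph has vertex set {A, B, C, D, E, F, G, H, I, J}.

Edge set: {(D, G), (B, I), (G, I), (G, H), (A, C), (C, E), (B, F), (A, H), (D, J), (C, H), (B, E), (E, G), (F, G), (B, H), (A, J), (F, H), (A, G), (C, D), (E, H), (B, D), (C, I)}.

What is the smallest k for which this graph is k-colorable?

F, G, H form a triangle, so at least 3 colors are needed.
3 colors suffice: color 1 → {D, H, I}; color 2 → {B, C, G, J}; color 3 → {A, E, F}. Every edge joins two different colors.

3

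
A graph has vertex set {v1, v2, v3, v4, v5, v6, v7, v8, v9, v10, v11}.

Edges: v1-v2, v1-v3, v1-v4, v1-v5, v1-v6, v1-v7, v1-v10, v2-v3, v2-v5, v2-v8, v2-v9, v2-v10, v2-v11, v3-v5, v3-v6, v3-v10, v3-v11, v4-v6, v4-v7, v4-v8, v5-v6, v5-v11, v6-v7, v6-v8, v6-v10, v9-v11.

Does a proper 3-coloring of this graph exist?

v1, v2, v3, v10 are pairwise adjacent (a clique of size 4), so at least 4 colors are needed.
So 3 colors are not enough.

No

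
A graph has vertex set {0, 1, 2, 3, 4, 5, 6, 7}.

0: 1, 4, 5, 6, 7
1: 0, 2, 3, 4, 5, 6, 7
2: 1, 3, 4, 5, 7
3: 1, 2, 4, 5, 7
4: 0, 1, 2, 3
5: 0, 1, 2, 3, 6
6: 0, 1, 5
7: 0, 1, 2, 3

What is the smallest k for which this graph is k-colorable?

4

1, 2, 3, 5 are mutually adjacent (a clique of size 4), so at least 4 colors are needed.
One proper 4-coloring: 0=c, 1=a, 2=d, 3=c, 4=b, 5=b, 6=d, 7=b. No two adjacent vertices share a color.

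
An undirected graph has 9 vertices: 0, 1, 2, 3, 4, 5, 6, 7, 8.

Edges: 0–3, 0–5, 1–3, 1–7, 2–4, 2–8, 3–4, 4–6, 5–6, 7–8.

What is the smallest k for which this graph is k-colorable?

3

The cycle 6-4-3-0-5-6 has odd length 5, so it cannot be 2-colored; at least 3 colors are needed.
3 colors suffice: color red → {2, 3, 5, 7}; color blue → {0, 1, 4, 8}; color green → {6}. No two adjacent vertices share a color.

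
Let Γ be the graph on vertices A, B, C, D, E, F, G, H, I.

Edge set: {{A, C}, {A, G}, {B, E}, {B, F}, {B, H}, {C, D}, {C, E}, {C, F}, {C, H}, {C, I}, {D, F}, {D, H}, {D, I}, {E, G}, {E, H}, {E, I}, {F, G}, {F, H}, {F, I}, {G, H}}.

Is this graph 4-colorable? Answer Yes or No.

Yes

The chromatic number is 4. C, D, F, I are pairwise adjacent (a clique of size 4), so at least 4 colors are needed.
4 colors suffice: color 1 → {A, E, F}; color 2 → {H, I}; color 3 → {B, C, G}; color 4 → {D}.
That is already a proper 4-coloring.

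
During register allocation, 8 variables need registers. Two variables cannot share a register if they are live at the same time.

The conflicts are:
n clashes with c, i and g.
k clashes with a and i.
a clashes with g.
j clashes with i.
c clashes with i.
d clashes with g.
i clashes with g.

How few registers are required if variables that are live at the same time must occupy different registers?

3

n, c, i pairwise conflict, so at least 3 registers are needed.
A valid assignment using 3 registers: n=3, k=2, a=1, j=2, c=2, d=1, i=1, g=2. No two conflicting variables share a register.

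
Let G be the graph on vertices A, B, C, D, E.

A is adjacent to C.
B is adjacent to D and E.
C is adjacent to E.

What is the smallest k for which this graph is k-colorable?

2

C and E are adjacent, so at least 2 colors are needed.
2 colors suffice: A=red, B=blue, C=blue, D=red, E=red. Every edge joins two different colors.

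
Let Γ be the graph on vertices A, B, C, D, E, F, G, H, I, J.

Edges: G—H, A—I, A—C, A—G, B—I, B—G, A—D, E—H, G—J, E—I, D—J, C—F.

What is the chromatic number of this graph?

The cycle E-I-A-G-H-E has odd length 5, so it cannot be 2-colored; at least 3 colors are needed.
3 colors suffice: color 1 → {A, B, E, F, J}; color 2 → {C, D, G, I}; color 3 → {H}. Every edge joins two different colors.

3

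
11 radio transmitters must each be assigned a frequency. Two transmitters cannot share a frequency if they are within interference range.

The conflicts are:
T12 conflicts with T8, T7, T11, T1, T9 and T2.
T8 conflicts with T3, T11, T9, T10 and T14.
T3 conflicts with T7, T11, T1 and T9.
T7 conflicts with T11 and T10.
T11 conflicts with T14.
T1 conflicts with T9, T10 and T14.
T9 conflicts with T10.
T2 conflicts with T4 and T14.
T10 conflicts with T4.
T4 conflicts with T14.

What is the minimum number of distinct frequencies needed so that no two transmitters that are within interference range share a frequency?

3

T12, T7, T11 pairwise conflict, so at least 3 frequencies are needed.
Using 3 frequencies: T12=1, T8=2, T3=1, T7=2, T11=3, T1=2, T9=3, T2=2, T10=1, T4=3, T14=1. Every pair that conflicts lands in different frequencies.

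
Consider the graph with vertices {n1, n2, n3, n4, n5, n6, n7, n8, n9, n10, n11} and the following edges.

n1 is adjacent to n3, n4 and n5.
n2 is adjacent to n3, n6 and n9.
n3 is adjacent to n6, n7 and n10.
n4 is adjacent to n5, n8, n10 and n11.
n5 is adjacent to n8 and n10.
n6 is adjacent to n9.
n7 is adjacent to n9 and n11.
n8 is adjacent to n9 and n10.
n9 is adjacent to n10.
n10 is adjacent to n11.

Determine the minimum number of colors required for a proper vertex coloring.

n4, n5, n8, n10 form a clique, so at least 4 colors are needed.
4 colors suffice: color 1 → {n1, n6, n7, n10}; color 2 → {n3, n4, n9}; color 3 → {n2, n5, n11}; color 4 → {n8}. No two adjacent vertices share a color.

4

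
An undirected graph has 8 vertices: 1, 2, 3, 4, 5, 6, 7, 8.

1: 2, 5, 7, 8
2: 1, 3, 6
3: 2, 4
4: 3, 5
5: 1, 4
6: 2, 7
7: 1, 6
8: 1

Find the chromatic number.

The cycle 1-2-3-4-5-1 has odd length 5, so it cannot be 2-colored; at least 3 colors are needed.
3 colors suffice: color a → {1, 3, 6}; color b → {2, 5, 7, 8}; color c → {4}. No two adjacent vertices share a color.

3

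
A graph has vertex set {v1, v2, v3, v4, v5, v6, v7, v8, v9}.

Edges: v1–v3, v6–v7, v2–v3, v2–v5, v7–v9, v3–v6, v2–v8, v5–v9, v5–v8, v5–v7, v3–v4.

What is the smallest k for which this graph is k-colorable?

3

v5, v7, v9 are pairwise adjacent, so at least 3 colors are needed.
3 colors suffice: color 1 → {v3, v5}; color 2 → {v1, v2, v4, v7}; color 3 → {v6, v8, v9}. Every edge joins two different colors.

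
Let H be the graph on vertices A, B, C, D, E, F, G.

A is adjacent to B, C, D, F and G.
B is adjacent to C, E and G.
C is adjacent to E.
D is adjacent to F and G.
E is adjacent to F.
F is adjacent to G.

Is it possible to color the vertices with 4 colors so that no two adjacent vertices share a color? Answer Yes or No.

The chromatic number is 4. A, D, F, G are pairwise adjacent (a clique of size 4), so at least 4 colors are needed.
4 colors suffice: color 1 → {A, E}; color 2 → {B, F}; color 3 → {C, G}; color 4 → {D}.
That is already a proper 4-coloring.

Yes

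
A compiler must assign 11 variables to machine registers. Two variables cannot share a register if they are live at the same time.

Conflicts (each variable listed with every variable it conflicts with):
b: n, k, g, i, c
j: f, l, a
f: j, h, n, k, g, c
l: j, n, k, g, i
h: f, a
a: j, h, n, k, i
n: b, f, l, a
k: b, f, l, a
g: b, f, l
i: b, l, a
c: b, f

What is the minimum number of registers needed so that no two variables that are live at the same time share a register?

h and a conflict, so at least 2 registers are needed.
A valid assignment using 2 registers: b=1, j=2, f=1, l=1, h=2, a=1, n=2, k=2, g=2, i=2, c=2. No two conflicting variables share a register.

2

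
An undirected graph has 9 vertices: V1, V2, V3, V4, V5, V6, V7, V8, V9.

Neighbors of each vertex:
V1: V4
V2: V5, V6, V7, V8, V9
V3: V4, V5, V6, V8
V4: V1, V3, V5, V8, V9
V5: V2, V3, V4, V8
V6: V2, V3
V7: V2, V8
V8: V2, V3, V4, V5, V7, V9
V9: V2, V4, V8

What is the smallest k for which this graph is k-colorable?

V3, V4, V5, V8 are pairwise adjacent (a clique of size 4), so at least 4 colors are needed.
4 colors suffice: color R → {V1, V6, V8}; color B → {V2, V4}; color G → {V3, V7, V9}; color Y → {V5}. Each edge has distinct colors on its endpoints.

4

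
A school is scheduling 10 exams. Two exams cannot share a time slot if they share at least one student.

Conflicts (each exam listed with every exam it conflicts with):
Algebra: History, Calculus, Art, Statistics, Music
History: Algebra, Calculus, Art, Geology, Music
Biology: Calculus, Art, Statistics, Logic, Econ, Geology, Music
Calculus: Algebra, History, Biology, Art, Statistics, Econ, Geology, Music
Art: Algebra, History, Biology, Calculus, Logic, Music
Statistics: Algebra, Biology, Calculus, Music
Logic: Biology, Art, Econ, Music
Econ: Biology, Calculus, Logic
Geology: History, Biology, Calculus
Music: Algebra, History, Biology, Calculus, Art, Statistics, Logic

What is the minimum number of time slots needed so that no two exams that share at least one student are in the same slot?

5

Algebra, History, Calculus, Art, Music all conflict with each other, so at least 5 time slots are needed.
5 time slots suffice: time slot 1 → {Calculus, Logic}; time slot 2 → {Econ, Geology, Music}; time slot 3 → {History, Biology}; time slot 4 → {Art, Statistics}; time slot 5 → {Algebra}. Each listed conflict is separated.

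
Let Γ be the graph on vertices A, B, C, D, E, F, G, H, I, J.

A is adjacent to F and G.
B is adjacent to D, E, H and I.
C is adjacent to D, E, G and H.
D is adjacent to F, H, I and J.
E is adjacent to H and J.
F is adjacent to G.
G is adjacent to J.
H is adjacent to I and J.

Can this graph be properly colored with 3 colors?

No

B, D, H, I are pairwise adjacent (a clique of size 4), so at least 4 colors are needed.
So 3 colors are not enough.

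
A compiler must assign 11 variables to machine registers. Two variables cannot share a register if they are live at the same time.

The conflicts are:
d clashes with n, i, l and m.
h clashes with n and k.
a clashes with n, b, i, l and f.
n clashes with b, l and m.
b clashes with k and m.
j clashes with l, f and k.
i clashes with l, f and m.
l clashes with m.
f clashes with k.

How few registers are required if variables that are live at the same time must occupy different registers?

d, n, l, m are mutually in conflict, so at least 4 registers are needed.
4 registers suffice: register 1 → {h, b, l, f}; register 2 → {n, i, k}; register 3 → {a, j, m}; register 4 → {d}. No two conflicting variables share a register.

4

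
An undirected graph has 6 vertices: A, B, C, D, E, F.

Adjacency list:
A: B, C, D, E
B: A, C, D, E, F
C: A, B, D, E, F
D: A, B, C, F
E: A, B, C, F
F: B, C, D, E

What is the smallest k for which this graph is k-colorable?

A, B, C, E are pairwise adjacent (a clique of size 4), so at least 4 colors are needed.
4 colors suffice: color 1 → {B}; color 2 → {C}; color 3 → {D, E}; color 4 → {A, F}. Each edge has distinct colors on its endpoints.

4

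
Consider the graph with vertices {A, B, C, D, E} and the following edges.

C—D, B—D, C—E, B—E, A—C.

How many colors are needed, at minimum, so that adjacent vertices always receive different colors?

2

C and D are adjacent, so at least 2 colors are needed.
2 colors suffice: color red → {B, C}; color blue → {A, D, E}. Each edge has distinct colors on its endpoints.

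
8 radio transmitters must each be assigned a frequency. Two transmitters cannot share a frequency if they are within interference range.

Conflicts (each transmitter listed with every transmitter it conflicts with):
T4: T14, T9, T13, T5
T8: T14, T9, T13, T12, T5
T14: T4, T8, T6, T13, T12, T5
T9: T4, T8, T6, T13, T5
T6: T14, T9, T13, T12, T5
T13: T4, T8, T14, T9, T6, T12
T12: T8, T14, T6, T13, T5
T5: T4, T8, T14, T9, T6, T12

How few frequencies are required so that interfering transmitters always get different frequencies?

T14, T6, T13, T12 pairwise conflict, so at least 4 frequencies are needed.
A valid assignment using 4 frequencies: T4=3, T8=3, T14=1, T9=1, T6=3, T13=2, T12=4, T5=2. No two conflicting transmitters share a frequency.

4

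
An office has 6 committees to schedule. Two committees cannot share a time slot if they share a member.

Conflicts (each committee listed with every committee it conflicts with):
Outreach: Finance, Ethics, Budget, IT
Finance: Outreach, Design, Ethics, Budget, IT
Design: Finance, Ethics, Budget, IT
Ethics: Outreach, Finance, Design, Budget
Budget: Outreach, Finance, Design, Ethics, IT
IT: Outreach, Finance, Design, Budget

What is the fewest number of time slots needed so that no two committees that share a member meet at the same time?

4

Outreach, Finance, Budget, IT all conflict with each other, so at least 4 time slots are needed.
4 time slots suffice: time slot 1 → {Budget}; time slot 2 → {Finance}; time slot 3 → {Ethics, IT}; time slot 4 → {Outreach, Design}. Each listed conflict is separated.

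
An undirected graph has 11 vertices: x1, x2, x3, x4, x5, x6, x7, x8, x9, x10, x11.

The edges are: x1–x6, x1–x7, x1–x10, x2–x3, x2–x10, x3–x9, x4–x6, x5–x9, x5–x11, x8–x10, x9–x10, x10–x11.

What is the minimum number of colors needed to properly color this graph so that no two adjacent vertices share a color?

x5 and x9 are adjacent, so at least 2 colors are needed.
2 colors suffice: color red → {x3, x5, x6, x7, x10}; color blue → {x1, x2, x4, x8, x9, x11}. Each edge has distinct colors on its endpoints.

2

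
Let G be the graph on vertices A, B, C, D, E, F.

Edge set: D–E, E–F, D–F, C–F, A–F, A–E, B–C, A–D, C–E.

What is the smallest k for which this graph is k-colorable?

A, D, E, F are pairwise adjacent (a clique of size 4), so at least 4 colors are needed.
4 colors suffice: color 1 → {B, F}; color 2 → {E}; color 3 → {A, C}; color 4 → {D}. Each edge has distinct colors on its endpoints.

4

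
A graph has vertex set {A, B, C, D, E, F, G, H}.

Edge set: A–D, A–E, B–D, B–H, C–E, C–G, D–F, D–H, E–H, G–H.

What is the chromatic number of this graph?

B, D, H form a triangle, so at least 3 colors are needed.
A valid assignment using 3 colors: A=1, B=3, C=1, D=2, E=2, F=1, G=2, H=1. Each edge has distinct colors on its endpoints.

3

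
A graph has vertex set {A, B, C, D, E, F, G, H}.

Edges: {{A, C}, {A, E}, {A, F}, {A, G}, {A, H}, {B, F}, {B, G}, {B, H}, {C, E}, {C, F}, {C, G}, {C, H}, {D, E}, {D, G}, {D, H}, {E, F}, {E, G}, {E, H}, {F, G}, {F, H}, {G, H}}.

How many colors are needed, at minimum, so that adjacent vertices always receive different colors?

A, C, E, F, G, H are pairwise adjacent (a clique of size 6), so at least 6 colors are needed.
One proper 6-coloring: A=6, B=3, C=5, D=4, E=3, F=4, G=2, H=1. Every edge joins two different colors.

6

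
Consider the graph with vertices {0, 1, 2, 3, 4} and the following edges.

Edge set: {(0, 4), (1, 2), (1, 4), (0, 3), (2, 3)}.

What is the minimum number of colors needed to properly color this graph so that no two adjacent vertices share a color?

The cycle 3-2-1-4-0-3 has odd length 5, so it cannot be 2-colored; at least 3 colors are needed.
One proper 3-coloring: 0=b, 1=a, 2=b, 3=a, 4=c. Each edge has distinct colors on its endpoints.

3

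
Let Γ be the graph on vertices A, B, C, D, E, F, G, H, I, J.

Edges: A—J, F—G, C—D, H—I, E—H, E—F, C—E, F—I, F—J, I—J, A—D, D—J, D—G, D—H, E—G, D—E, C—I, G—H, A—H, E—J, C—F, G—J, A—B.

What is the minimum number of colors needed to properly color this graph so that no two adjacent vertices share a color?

D, E, G, J are pairwise adjacent (a clique of size 4), so at least 4 colors are needed.
One proper 4-coloring: A=3, B=1, C=2, D=1, E=3, F=1, G=4, H=2, I=3, J=2. No two adjacent vertices share a color.

4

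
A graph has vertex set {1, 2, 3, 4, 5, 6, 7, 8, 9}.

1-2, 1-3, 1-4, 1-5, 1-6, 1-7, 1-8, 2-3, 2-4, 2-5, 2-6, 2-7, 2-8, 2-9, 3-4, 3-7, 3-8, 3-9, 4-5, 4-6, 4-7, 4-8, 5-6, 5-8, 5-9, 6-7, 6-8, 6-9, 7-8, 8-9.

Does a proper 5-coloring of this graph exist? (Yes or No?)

No

1, 2, 3, 4, 7, 8 are mutually adjacent (a clique of size 6), so at least 6 colors are needed.
So 5 colors are not enough.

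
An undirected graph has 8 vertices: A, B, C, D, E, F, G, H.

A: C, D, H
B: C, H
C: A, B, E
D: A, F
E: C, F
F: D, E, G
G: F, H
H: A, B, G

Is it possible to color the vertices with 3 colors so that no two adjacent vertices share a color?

The chromatic number is 3. The cycle A-C-E-F-D-A has odd length 5, so it cannot be 2-colored; at least 3 colors are needed.
3 colors suffice: color 1 → {C, F, H}; color 2 → {A, B, E, G}; color 3 → {D}.
That is already a proper 3-coloring.

Yes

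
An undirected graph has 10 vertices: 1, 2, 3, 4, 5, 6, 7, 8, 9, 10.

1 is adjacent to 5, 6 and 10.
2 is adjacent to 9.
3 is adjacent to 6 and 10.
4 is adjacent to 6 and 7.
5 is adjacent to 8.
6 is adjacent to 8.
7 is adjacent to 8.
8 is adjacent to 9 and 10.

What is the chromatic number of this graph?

4 and 7 are adjacent, so at least 2 colors are needed.
2 colors suffice: color red → {1, 2, 3, 4, 8}; color blue → {5, 6, 7, 9, 10}. Each edge has distinct colors on its endpoints.

2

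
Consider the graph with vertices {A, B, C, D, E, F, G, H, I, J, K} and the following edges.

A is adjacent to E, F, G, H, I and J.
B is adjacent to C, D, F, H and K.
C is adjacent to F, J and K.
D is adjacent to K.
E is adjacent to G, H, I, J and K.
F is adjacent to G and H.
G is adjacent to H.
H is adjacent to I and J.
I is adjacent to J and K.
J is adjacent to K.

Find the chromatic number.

A, E, H, I, J are pairwise adjacent (a clique of size 5), so at least 5 colors are needed.
One proper 5-coloring: A=4, B=2, C=4, D=3, E=2, F=3, G=5, H=1, I=5, J=3, K=1. No two adjacent vertices share a color.

5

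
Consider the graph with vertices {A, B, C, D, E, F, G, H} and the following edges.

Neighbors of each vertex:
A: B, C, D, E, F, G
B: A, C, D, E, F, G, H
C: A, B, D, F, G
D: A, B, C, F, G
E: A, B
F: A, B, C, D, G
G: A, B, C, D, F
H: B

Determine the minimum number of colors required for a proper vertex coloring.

6

A, B, C, D, F, G are mutually adjacent (a clique of size 6), so at least 6 colors are needed.
6 colors suffice: color 1 → {B}; color 2 → {A, H}; color 3 → {E, G}; color 4 → {C}; color 5 → {D}; color 6 → {F}. Every edge joins two different colors.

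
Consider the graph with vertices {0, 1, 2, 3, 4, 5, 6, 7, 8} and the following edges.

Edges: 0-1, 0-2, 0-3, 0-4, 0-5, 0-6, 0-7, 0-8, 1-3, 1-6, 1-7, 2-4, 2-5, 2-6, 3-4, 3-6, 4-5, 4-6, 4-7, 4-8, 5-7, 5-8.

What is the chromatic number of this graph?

4

0, 1, 3, 6 are mutually adjacent (a clique of size 4), so at least 4 colors are needed.
4 colors suffice: color red → {0}; color blue → {1, 4}; color green → {5, 6}; color yellow → {2, 3, 7, 8}. No two adjacent vertices share a color.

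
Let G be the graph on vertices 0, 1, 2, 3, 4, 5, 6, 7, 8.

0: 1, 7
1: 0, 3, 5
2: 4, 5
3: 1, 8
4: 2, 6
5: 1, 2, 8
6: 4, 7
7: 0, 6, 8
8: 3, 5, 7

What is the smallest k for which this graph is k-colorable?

The cycle 8-3-1-0-7-8 has odd length 5, so it cannot be 2-colored; at least 3 colors are needed.
3 colors suffice: 0=c, 1=a, 2=a, 3=b, 4=b, 5=b, 6=a, 7=b, 8=a. No two adjacent vertices share a color.

3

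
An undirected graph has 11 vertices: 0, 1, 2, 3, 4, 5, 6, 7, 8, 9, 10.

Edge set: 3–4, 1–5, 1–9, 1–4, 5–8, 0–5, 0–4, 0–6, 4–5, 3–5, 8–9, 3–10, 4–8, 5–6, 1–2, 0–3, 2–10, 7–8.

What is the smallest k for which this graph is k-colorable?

0, 3, 4, 5 are mutually adjacent (a clique of size 4), so at least 4 colors are needed.
4 colors suffice: color a → {5, 7, 9, 10}; color b → {2, 4, 6}; color c → {1, 3, 8}; color d → {0}. Every edge joins two different colors.

4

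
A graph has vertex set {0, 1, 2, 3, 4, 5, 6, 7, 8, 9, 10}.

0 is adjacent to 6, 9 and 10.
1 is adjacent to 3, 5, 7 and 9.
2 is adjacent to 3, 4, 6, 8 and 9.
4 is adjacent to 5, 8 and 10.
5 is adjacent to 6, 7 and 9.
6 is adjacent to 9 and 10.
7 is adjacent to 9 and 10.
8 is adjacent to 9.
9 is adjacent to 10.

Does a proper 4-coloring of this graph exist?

The chromatic number is 4. 1, 5, 7, 9 form a clique, so at least 4 colors are needed.
4 colors suffice: color red → {3, 4, 9}; color blue → {2, 5, 10}; color green → {6, 7, 8}; color yellow → {0, 1}.
That is already a proper 4-coloring.

Yes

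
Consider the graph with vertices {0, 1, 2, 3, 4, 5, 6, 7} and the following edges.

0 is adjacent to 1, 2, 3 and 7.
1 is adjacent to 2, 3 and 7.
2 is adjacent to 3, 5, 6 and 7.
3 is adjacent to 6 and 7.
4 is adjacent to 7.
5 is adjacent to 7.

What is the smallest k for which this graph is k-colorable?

5

0, 1, 2, 3, 7 are mutually adjacent (a clique of size 5), so at least 5 colors are needed.
5 colors suffice: 0=purple, 1=yellow, 2=blue, 3=green, 4=blue, 5=green, 6=red, 7=red. Each edge has distinct colors on its endpoints.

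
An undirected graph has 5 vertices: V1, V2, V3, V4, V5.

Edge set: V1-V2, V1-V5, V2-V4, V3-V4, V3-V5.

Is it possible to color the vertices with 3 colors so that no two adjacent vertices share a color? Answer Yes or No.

The chromatic number is 3. The cycle V1-V5-V3-V4-V2-V1 has odd length 5, so it cannot be 2-colored; at least 3 colors are needed.
3 colors suffice: V1=1, V2=2, V3=1, V4=3, V5=2.
That is already a proper 3-coloring.

Yes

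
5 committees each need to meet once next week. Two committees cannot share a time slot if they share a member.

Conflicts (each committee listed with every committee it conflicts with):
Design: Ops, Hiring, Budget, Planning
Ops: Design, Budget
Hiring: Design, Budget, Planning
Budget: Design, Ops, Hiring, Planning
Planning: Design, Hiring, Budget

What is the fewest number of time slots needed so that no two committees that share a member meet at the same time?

4

Design, Hiring, Budget, Planning pairwise conflict, so at least 4 time slots are needed.
Using 4 time slots: Design=2, Ops=3, Hiring=4, Budget=1, Planning=3. No two conflicting committees share a time slot.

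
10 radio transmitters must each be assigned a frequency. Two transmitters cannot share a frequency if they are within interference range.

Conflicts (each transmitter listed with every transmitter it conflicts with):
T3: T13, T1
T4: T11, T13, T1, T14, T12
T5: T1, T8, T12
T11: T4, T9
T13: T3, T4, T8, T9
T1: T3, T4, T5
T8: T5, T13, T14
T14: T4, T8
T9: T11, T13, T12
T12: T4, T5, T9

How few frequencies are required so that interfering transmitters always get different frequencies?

3

The cycle T8-T13-T3-T1-T5-T8 has odd length 5, so it cannot be 2-colored; at least 3 frequencies are needed.
A valid assignment using 3 frequencies: T3=1, T4=1, T5=1, T11=2, T13=2, T1=2, T8=3, T14=2, T9=1, T12=2. No two conflicting transmitters share a frequency.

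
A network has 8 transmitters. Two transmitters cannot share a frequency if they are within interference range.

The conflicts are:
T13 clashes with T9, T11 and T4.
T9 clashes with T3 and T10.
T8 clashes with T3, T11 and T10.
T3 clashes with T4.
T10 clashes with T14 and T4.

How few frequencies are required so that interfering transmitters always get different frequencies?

3

The cycle T13-T4-T10-T8-T11-T13 has odd length 5, so it cannot be 2-colored; at least 3 frequencies are needed.
3 frequencies suffice: T13=1, T9=2, T8=2, T3=1, T11=3, T10=1, T14=2, T4=2. No two conflicting transmitters share a frequency.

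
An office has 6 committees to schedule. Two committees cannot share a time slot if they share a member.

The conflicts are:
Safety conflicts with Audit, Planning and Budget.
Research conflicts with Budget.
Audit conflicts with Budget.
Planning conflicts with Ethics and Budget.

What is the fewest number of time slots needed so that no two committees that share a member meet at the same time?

3

Safety, Audit, Budget all conflict with each other, so at least 3 time slots are needed.
Using 3 time slots: Safety=2, Research=2, Audit=3, Planning=3, Ethics=1, Budget=1. Every pair that conflicts lands in different time slots.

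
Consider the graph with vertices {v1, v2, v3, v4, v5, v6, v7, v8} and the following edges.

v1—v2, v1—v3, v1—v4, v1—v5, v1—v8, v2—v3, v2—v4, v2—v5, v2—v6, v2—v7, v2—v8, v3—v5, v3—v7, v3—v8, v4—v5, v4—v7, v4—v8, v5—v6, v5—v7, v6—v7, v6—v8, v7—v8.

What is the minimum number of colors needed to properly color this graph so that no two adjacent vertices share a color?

v1, v2, v3, v8 are pairwise adjacent (a clique of size 4), so at least 4 colors are needed.
4 colors suffice: color 1 → {v2}; color 2 → {v5, v8}; color 3 → {v1, v7}; color 4 → {v3, v4, v6}. Every edge joins two different colors.

4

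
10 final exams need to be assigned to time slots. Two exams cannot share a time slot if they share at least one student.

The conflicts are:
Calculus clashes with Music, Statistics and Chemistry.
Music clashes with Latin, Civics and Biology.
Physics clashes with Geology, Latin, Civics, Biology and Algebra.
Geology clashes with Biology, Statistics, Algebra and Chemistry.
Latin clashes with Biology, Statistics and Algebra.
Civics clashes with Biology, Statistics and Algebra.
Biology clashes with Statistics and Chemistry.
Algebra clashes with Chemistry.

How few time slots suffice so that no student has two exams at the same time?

3

Physics, Civics, Biology all conflict with each other, so at least 3 time slots are needed.
3 time slots suffice: Calculus=1, Music=3, Physics=3, Geology=2, Latin=2, Civics=2, Biology=1, Statistics=3, Algebra=1, Chemistry=3. Every pair that conflicts lands in different time slots.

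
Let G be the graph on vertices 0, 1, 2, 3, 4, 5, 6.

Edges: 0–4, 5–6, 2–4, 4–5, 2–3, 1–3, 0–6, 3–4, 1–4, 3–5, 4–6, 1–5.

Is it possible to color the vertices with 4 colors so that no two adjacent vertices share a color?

The chromatic number is 4. 1, 3, 4, 5 form a clique, so at least 4 colors are needed.
4 colors suffice: 0=blue, 1=yellow, 2=blue, 3=green, 4=red, 5=blue, 6=green.
That is already a proper 4-coloring.

Yes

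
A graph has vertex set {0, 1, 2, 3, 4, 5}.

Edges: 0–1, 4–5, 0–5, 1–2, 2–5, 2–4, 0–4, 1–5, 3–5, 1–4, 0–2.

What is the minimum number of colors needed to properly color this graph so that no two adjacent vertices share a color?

5

0, 1, 2, 4, 5 form a clique, so at least 5 colors are needed.
5 colors suffice: color red → {5}; color blue → {0, 3}; color green → {2}; color yellow → {1}; color purple → {4}. Every edge joins two different colors.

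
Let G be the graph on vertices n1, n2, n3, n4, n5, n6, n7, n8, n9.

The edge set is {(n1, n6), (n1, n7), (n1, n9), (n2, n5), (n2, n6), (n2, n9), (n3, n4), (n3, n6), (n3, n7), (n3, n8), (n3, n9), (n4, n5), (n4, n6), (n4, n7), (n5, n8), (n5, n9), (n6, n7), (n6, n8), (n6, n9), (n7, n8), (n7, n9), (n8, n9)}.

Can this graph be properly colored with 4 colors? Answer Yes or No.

n3, n6, n7, n8, n9 are mutually adjacent (a clique of size 5), so at least 5 colors are needed.
So 4 colors are not enough.

No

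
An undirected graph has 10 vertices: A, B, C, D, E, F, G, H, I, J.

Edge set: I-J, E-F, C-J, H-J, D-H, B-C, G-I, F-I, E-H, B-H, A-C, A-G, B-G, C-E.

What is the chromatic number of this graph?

3

The cycle I-J-C-B-G-I has odd length 5, so it cannot be 2-colored; at least 3 colors are needed.
3 colors suffice: color 1 → {C, F, G, H}; color 2 → {A, B, D, E, J}; color 3 → {I}. No two adjacent vertices share a color.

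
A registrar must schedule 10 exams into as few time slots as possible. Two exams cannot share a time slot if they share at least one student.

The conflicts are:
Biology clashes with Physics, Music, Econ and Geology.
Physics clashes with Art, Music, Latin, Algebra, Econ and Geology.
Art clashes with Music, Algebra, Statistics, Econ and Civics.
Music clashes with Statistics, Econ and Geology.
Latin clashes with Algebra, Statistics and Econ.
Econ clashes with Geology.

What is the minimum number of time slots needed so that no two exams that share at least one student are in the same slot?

Biology, Physics, Music, Econ, Geology are mutually in conflict, so at least 5 time slots are needed.
A valid assignment using 5 time slots: Biology=5, Physics=1, Art=2, Music=3, Latin=2, Algebra=3, Statistics=1, Econ=4, Geology=2, Civics=1. Each listed conflict is separated.

5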